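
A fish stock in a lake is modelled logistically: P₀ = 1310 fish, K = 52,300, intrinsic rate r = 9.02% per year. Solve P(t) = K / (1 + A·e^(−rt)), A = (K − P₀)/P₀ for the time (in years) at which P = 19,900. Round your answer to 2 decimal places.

t ≈ 35.19 years

A = (52300 − 1310)/1310 = 38.92366
19900 = 52300/(1 + 38.92366·e^(−0.0902t)) → 1 + 38.92366·e^(−0.0902t) = 2.62814
e^(−0.0902t) = 0.041829 → t = ln(23.90682)/0.0902 = 3.17416/0.0902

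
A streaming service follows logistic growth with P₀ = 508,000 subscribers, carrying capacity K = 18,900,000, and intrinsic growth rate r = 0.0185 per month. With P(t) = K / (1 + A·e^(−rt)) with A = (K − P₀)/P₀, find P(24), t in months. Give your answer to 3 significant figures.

≈ 780,000 subscribers

A = (18900000 − 508000)/508000 = 36.20472
P(24) = 18900000 / (1 + 36.20472·e^(−0.0185·24)) = 18900000 / (1 + 36.20472·0.641465)
= 18900000 / 24.22408 ≈ 780215.43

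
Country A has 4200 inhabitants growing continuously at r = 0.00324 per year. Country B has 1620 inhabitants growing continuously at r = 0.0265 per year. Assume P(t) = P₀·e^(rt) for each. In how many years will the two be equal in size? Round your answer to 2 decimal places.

t ≈ 40.96 years

4200·e^(0.00324t) = 1620·e^(0.0265t)
4200/1620 = e^((0.0265 − 0.00324)t) → ln(2.59259) = 0.02326·t
t = 0.95266 / 0.02326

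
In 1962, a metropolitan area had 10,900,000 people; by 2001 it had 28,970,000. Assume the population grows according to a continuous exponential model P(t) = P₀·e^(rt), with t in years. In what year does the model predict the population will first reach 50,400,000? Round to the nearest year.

year 2023

r = ln(28970000/10900000) / 39 = 0.9775/39 ≈ 0.025064 per year
t = ln(50400000/10900000) / r = 1.53123/0.025064 ≈ 61.09 years after 1962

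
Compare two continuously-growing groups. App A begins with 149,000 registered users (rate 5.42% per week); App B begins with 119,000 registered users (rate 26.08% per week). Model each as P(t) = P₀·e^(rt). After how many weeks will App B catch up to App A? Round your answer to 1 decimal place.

t ≈ 1.1 weeks

149000·e^(0.0542t) = 119000·e^(0.2608t)
149000/119000 = e^((0.2608 − 0.0542)t) → ln(1.2521) = 0.2066·t
t = 0.22482 / 0.2066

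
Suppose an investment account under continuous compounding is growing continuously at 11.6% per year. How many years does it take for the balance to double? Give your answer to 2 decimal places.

doubling time ≈ 5.98 years

doubling time = ln(2) / |r| = 0.69315 / 0.116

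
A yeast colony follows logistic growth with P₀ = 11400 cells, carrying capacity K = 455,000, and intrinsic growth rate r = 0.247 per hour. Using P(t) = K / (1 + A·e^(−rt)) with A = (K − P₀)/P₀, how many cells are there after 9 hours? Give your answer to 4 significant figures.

A = (455000 − 11400)/11400 = 38.91228
P(9) = 455000 / (1 + 38.91228·e^(−0.247·9)) = 455000 / (1 + 38.91228·0.108284)
= 455000 / 5.21357 ≈ 87272.28

≈ 87,270 cells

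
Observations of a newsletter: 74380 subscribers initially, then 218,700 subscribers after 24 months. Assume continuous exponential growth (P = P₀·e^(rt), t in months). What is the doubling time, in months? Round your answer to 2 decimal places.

doubling time ≈ 15.42 months

r = ln(218700/74380) / 24 = ln(2.94031) / 24 ≈ 0.044938 per month
doubling time = ln 2 / |r| = 0.69315 / 0.044938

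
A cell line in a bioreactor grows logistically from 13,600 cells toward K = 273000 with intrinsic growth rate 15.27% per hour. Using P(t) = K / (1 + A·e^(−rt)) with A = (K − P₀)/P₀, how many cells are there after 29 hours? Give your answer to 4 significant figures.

≈ 222,400 cells

A = (273000 − 13600)/13600 = 19.07353
P(29) = 273000 / (1 + 19.07353·e^(−0.1527·29)) = 273000 / (1 + 19.07353·0.011935)
= 273000 / 1.22764 ≈ 222378.25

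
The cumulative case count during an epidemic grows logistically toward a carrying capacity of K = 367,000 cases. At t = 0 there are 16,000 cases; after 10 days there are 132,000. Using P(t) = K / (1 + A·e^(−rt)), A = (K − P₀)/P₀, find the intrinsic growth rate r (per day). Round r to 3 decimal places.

r ≈ 0.251 per day

A = (367000 − 16000)/16000 = 21.9375
132000 = 367000/(1 + 21.9375·e^(−r·10)) → e^(−10r) = (2.7803 − 1)/21.9375 = 0.081153
r = −ln(0.081153)/10 = 2.51141/10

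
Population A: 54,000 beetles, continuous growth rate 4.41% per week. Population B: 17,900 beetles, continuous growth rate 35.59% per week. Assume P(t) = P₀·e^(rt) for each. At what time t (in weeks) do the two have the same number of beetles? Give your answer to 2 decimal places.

54000·e^(0.0441t) = 17900·e^(0.3559t)
54000/17900 = e^((0.3559 − 0.0441)t) → ln(3.01676) = 0.3118·t
t = 1.10418 / 0.3118

t ≈ 3.54 weeks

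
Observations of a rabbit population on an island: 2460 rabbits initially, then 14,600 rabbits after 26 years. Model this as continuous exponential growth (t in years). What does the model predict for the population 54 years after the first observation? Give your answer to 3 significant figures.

r = ln(14600/2460) / 26 ≈ 0.068495 per year
P(54) = 2460 · e^(0.068495·54) = 2460 · 40.39514 ≈ 99372.06

≈ 99,400 rabbits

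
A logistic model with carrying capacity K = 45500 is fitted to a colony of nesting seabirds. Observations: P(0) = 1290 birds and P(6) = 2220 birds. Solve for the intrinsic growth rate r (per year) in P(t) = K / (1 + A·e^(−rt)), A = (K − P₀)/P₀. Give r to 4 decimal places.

r ≈ 0.0940 per year

A = (45500 − 1290)/1290 = 34.27132
2220 = 45500/(1 + 34.27132·e^(−r·6)) → e^(−6r) = (20.4955 − 1)/34.27132 = 0.568857
r = −ln(0.568857)/6 = 0.56413/6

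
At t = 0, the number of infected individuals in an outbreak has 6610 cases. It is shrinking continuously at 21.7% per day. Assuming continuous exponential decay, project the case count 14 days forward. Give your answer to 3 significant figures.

P(14) = 6610 · e^(-0.217·14) = 6610 · e^(-3.038)
= 6610 · 0.04793 ≈ 316.82

≈ 317 cases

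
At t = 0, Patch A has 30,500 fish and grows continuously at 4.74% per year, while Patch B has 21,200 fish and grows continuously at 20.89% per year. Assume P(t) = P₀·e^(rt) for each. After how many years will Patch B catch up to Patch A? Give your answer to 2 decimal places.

t ≈ 2.25 years

30500·e^(0.0474t) = 21200·e^(0.2089t)
30500/21200 = e^((0.2089 − 0.0474)t) → ln(1.43868) = 0.1615·t
t = 0.36373 / 0.1615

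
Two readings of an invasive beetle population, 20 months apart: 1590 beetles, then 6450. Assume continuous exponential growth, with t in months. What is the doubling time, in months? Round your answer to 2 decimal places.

r = ln(6450/1590) / 20 = ln(4.0566) / 20 ≈ 0.070017 per month
doubling time = ln 2 / |r| = 0.69315 / 0.070017

doubling time ≈ 9.90 months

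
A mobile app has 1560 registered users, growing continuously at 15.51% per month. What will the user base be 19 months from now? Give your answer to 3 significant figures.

≈ 29,700 registered users

P(19) = 1560 · e^(0.1551·19) = 1560 · e^(2.9469)
= 1560 · 19.04682 ≈ 29713.03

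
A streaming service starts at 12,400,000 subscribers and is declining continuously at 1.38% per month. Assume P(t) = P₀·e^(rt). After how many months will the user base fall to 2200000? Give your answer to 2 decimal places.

2200000 = 12400000 · e^(-0.0138·t)
t = ln(2200000/12400000) / -0.0138 = ln(0.17742) / -0.0138 = -1.72924 / -0.0138

t ≈ 125.31 months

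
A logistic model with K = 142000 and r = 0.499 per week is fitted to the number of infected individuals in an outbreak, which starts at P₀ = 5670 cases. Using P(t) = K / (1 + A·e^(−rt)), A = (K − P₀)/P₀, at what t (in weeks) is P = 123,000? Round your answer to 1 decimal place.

t ≈ 10.1 weeks

A = (142000 − 5670)/5670 = 24.04409
123000 = 142000/(1 + 24.04409·e^(−0.499t)) → 1 + 24.04409·e^(−0.499t) = 1.15447
e^(−0.499t) = 0.006425 → t = ln(155.65386)/0.499 = 5.04763/0.499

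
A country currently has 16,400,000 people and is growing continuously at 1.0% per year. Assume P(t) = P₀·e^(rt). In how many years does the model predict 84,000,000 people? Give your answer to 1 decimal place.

t ≈ 163.4 years

84000000 = 16400000 · e^(0.01·t)
t = ln(84000000/16400000) / 0.01 = ln(5.12195) / 0.01 = 1.63354 / 0.01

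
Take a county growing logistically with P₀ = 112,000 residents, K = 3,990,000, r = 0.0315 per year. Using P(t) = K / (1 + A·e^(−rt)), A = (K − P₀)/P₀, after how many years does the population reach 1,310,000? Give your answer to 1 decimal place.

A = (3990000 − 112000)/112000 = 34.625
1310000 = 3990000/(1 + 34.625·e^(−0.0315t)) → 1 + 34.625·e^(−0.0315t) = 3.0458
e^(−0.0315t) = 0.059085 → t = ln(16.92491)/0.0315 = 2.82879/0.0315

t ≈ 89.8 years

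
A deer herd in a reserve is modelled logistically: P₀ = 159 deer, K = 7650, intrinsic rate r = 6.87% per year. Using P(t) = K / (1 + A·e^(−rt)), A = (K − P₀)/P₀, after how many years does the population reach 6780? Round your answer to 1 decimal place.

A = (7650 − 159)/159 = 47.11321
6780 = 7650/(1 + 47.11321·e^(−0.0687t)) → 1 + 47.11321·e^(−0.0687t) = 1.12832
e^(−0.0687t) = 0.002724 → t = ln(367.1581)/0.0687 = 5.90579/0.0687

t ≈ 86.0 years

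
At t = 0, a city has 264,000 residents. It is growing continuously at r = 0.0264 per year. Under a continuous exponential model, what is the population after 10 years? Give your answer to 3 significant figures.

P(10) = 264000 · e^(0.0264·10) = 264000 · e^(0.264)
= 264000 · 1.30213 ≈ 343761.84

≈ 344,000 residents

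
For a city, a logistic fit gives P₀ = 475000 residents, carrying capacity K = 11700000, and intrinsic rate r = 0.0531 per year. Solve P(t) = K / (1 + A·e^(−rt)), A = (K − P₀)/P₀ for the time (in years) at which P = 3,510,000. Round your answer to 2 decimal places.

A = (11700000 − 475000)/475000 = 23.63158
3510000 = 11700000/(1 + 23.63158·e^(−0.0531t)) → 1 + 23.63158·e^(−0.0531t) = 3.33333
e^(−0.0531t) = 0.098738 → t = ln(10.12782)/0.0531 = 2.31529/0.0531

t ≈ 43.60 years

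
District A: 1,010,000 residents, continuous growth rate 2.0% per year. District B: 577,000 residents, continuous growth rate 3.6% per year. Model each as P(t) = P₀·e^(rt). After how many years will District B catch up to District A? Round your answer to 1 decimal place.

1010000·e^(0.02t) = 577000·e^(0.036t)
1010000/577000 = e^((0.036 − 0.02)t) → ln(1.75043) = 0.016·t
t = 0.55986 / 0.016

t ≈ 35.0 years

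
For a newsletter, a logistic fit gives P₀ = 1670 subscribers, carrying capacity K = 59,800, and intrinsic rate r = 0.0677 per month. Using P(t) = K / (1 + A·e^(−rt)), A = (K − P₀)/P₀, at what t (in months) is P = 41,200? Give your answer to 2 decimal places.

A = (59800 − 1670)/1670 = 34.80838
41200 = 59800/(1 + 34.80838·e^(−0.0677t)) → 1 + 34.80838·e^(−0.0677t) = 1.45146
e^(−0.0677t) = 0.01297 → t = ln(77.10244)/0.0677 = 4.34513/0.0677

t ≈ 64.18 months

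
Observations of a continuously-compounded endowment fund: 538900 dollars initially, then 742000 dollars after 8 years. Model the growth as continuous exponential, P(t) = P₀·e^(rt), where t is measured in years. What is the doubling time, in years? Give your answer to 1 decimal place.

r = ln(742000/538900) / 8 = ln(1.37688) / 8 ≈ 0.039977 per year
doubling time = ln 2 / |r| = 0.69315 / 0.039977

doubling time ≈ 17.3 years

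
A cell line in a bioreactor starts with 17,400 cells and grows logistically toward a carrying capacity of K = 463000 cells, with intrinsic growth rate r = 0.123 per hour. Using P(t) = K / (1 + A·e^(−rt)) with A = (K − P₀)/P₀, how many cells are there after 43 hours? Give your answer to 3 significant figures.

≈ 410,000 cells

A = (463000 − 17400)/17400 = 25.6092
P(43) = 463000 / (1 + 25.6092·e^(−0.123·43)) = 463000 / (1 + 25.6092·0.005047)
= 463000 / 1.12924 ≈ 410008.6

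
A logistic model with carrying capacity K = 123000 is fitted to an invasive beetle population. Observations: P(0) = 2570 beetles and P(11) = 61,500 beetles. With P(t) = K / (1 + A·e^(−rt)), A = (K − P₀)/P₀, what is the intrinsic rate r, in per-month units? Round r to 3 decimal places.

A = (123000 − 2570)/2570 = 46.85992
61500 = 123000/(1 + 46.85992·e^(−r·11)) → e^(−11r) = (2 − 1)/46.85992 = 0.02134
r = −ln(0.02134)/11 = 3.84716/11

r ≈ 0.350 per month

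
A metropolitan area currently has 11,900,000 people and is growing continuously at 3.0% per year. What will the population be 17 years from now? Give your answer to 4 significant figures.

≈ 19,820,000 people

P(17) = 11900000 · e^(0.03·17) = 11900000 · e^(0.51)
= 11900000 · 1.66529 ≈ 19816965.22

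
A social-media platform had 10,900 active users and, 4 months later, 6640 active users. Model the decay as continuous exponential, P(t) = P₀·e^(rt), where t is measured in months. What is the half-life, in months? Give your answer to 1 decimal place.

r = ln(6640/10900) / 4 = ln(0.60917) / 4 ≈ -0.123913 per month
half-life = ln 2 / |r| = 0.69315 / 0.123913

half-life ≈ 5.6 months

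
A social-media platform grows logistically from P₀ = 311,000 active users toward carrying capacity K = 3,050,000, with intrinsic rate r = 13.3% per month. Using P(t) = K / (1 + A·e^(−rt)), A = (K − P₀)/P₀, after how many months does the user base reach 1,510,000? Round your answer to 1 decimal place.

A = (3050000 − 311000)/311000 = 8.80707
1510000 = 3050000/(1 + 8.80707·e^(−0.133t)) → 1 + 8.80707·e^(−0.133t) = 2.01987
e^(−0.133t) = 0.115801 → t = ln(8.63551)/0.133 = 2.15588/0.133

t ≈ 16.2 months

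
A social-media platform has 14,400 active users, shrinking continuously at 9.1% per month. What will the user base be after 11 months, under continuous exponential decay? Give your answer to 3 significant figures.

P(11) = 14400 · e^(-0.091·11) = 14400 · e^(-1.001)
= 14400 · 0.36751 ≈ 5292.17

≈ 5,290 active users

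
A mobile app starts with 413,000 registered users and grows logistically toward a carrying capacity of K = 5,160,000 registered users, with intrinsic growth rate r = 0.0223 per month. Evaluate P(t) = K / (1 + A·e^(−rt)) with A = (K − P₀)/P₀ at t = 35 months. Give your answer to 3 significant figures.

A = (5160000 − 413000)/413000 = 11.49395
P(35) = 5160000 / (1 + 11.49395·e^(−0.0223·35)) = 5160000 / (1 + 11.49395·0.458177)
= 5160000 / 6.26626 ≈ 823457.63

≈ 823,000 registered users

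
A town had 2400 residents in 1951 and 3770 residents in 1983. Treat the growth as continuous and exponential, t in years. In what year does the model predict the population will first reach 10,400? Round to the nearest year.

r = ln(3770/2400) / 32 = 0.45161/32 ≈ 0.014113 per year
t = ln(10400/2400) / r = 1.46634/0.014113 ≈ 103.9 years after 1951

year 2055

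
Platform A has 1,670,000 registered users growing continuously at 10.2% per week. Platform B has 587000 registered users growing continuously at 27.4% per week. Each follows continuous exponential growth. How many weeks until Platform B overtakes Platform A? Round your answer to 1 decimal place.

t ≈ 6.1 weeks

1670000·e^(0.102t) = 587000·e^(0.274t)
1670000/587000 = e^((0.274 − 0.102)t) → ln(2.84497) = 0.172·t
t = 1.04555 / 0.172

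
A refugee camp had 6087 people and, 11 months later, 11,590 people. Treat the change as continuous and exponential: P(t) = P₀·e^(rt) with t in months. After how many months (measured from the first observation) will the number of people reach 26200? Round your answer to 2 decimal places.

t ≈ 24.93 months

r = ln(11590/6087) / 11 ≈ 0.058544 per month
t = ln(26200/6087) / r = 1.4596 / 0.058544 ≈ 24.932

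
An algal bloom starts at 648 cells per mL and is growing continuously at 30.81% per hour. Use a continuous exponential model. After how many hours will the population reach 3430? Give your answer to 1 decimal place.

3430 = 648 · e^(0.3081·t)
t = ln(3430/648) / 0.3081 = ln(5.29321) / 0.3081 = 1.66642 / 0.3081

t ≈ 5.4 hours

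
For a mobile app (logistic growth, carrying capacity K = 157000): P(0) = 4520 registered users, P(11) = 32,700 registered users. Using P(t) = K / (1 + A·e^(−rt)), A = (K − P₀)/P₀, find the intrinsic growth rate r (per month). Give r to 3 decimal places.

r ≈ 0.198 per month

A = (157000 − 4520)/4520 = 33.73451
32700 = 157000/(1 + 33.73451·e^(−r·11)) → e^(−11r) = (4.80122 − 1)/33.73451 = 0.112681
r = −ln(0.112681)/11 = 2.1832/11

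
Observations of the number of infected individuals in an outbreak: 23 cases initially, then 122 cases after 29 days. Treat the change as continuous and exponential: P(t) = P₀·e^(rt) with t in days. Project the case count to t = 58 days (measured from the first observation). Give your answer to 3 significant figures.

r = ln(122/23) / 29 ≈ 0.057535 per day
P(58) = 23 · e^(0.057535·58) = 23 · 28.13611 ≈ 647.13

≈ 647 cases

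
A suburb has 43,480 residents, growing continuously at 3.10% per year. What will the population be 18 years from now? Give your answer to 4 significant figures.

≈ 75,970 residents

P(18) = 43480 · e^(0.031·18) = 43480 · e^(0.558)
= 43480 · 1.74717 ≈ 75967.15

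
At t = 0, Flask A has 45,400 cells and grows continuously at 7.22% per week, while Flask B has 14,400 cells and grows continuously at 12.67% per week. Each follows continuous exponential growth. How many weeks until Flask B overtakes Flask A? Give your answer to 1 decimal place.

t ≈ 21.1 weeks

45400·e^(0.0722t) = 14400·e^(0.1267t)
45400/14400 = e^((0.1267 − 0.0722)t) → ln(3.15278) = 0.0545·t
t = 1.14828 / 0.0545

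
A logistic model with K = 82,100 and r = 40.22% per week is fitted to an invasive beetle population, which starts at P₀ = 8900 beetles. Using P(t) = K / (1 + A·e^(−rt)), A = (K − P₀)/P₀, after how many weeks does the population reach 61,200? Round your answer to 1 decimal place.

t ≈ 7.9 weeks

A = (82100 − 8900)/8900 = 8.22472
61200 = 82100/(1 + 8.22472·e^(−0.4022t)) → 1 + 8.22472·e^(−0.4022t) = 1.3415
e^(−0.4022t) = 0.041522 → t = ln(24.08387)/0.4022 = 3.18154/0.4022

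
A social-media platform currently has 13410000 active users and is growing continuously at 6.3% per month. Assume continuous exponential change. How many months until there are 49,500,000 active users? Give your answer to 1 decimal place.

t ≈ 20.7 months

49500000 = 13410000 · e^(0.063·t)
t = ln(49500000/13410000) / 0.063 = ln(3.69128) / 0.063 = 1.30597 / 0.063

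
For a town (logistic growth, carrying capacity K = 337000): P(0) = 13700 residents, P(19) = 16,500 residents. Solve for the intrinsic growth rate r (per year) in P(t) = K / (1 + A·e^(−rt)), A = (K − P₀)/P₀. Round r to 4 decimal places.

A = (337000 − 13700)/13700 = 23.59854
16500 = 337000/(1 + 23.59854·e^(−r·19)) → e^(−19r) = (20.42424 − 1)/23.59854 = 0.823112
r = −ln(0.823112)/19 = 0.19466/19

r ≈ 0.0102 per year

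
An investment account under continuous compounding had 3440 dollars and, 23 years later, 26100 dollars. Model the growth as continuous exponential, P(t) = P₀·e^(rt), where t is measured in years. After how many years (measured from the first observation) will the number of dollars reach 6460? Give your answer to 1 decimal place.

t ≈ 7.2 years

r = ln(26100/3440) / 23 ≈ 0.088107 per year
t = ln(6460/3440) / r = 0.63016 / 0.088107 ≈ 7.152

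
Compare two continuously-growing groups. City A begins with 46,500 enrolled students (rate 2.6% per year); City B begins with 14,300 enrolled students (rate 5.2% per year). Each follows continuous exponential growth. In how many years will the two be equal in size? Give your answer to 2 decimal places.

46500·e^(0.026t) = 14300·e^(0.052t)
46500/14300 = e^((0.052 − 0.026)t) → ln(3.25175) = 0.026·t
t = 1.17919 / 0.026

t ≈ 45.35 years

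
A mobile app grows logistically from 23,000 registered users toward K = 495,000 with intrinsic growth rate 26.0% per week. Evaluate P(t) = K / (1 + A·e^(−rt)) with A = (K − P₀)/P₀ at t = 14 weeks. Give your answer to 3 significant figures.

A = (495000 − 23000)/23000 = 20.52174
P(14) = 495000 / (1 + 20.52174·e^(−0.26·14)) = 495000 / (1 + 20.52174·0.026252)
= 495000 / 1.53874 ≈ 321690.99

≈ 322,000 registered users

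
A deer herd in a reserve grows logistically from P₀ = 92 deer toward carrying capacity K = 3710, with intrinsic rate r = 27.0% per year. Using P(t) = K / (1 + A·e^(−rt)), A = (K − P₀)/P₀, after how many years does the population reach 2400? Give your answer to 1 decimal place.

t ≈ 15.8 years

A = (3710 − 92)/92 = 39.32609
2400 = 3710/(1 + 39.32609·e^(−0.27t)) → 1 + 39.32609·e^(−0.27t) = 1.54583
e^(−0.27t) = 0.01388 → t = ln(72.04779)/0.27 = 4.27733/0.27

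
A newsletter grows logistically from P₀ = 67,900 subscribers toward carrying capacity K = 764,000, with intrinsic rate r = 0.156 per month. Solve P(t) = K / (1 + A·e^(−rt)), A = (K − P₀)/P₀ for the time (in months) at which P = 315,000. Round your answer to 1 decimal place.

t ≈ 12.6 months

A = (764000 − 67900)/67900 = 10.25184
315000 = 764000/(1 + 10.25184·e^(−0.156t)) → 1 + 10.25184·e^(−0.156t) = 2.4254
e^(−0.156t) = 0.139038 → t = ln(7.19227)/0.156 = 1.97301/0.156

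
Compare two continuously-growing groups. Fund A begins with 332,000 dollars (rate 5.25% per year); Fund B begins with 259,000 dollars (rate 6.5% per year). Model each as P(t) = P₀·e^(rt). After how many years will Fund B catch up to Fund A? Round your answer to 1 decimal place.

t ≈ 19.9 years

332000·e^(0.0525t) = 259000·e^(0.065t)
332000/259000 = e^((0.065 − 0.0525)t) → ln(1.28185) = 0.0125·t
t = 0.24831 / 0.0125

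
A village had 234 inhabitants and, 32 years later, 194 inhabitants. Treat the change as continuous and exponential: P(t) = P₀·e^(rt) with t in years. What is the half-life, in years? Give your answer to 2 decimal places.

r = ln(194/234) / 32 = ln(0.82906) / 32 ≈ -0.005858 per year
half-life = ln 2 / |r| = 0.69315 / 0.005858

half-life ≈ 118.32 years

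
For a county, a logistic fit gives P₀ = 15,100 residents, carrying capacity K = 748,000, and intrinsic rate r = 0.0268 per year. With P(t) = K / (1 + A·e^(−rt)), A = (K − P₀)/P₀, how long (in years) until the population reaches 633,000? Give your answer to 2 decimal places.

t ≈ 208.50 years

A = (748000 − 15100)/15100 = 48.53642
633000 = 748000/(1 + 48.53642·e^(−0.0268t)) → 1 + 48.53642·e^(−0.0268t) = 1.18167
e^(−0.0268t) = 0.003743 → t = ln(267.16136)/0.0268 = 5.58785/0.0268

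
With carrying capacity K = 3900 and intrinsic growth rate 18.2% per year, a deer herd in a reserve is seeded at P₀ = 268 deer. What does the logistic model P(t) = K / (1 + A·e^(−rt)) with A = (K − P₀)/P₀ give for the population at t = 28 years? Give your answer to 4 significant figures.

≈ 3,601 deer

A = (3900 − 268)/268 = 13.55224
P(28) = 3900 / (1 + 13.55224·e^(−0.182·28)) = 3900 / (1 + 13.55224·0.006121)
= 3900 / 1.08296 ≈ 3601.26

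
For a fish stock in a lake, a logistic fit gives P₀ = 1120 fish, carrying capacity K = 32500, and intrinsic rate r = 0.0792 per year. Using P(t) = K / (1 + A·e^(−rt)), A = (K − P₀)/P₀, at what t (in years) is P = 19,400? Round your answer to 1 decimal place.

A = (32500 − 1120)/1120 = 28.01786
19400 = 32500/(1 + 28.01786·e^(−0.0792t)) → 1 + 28.01786·e^(−0.0792t) = 1.67526
e^(−0.0792t) = 0.024101 → t = ln(41.49209)/0.0792 = 3.7255/0.0792

t ≈ 47.0 years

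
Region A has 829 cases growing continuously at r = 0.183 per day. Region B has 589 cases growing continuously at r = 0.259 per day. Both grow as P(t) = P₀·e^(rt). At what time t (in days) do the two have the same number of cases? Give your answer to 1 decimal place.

t ≈ 4.5 days

829·e^(0.183t) = 589·e^(0.259t)
829/589 = e^((0.259 − 0.183)t) → ln(1.40747) = 0.076·t
t = 0.34179 / 0.076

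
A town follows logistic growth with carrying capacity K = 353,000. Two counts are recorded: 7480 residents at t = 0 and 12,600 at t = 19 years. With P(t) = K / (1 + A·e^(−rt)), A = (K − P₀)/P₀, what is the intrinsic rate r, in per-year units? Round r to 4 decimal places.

r ≈ 0.0282 per year

A = (353000 − 7480)/7480 = 46.19251
12600 = 353000/(1 + 46.19251·e^(−r·19)) → e^(−19r) = (28.01587 − 1)/46.19251 = 0.584854
r = −ln(0.584854)/19 = 0.53639/19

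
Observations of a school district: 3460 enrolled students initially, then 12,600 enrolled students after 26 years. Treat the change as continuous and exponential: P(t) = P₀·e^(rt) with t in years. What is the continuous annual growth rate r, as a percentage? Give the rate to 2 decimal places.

r ≈ 4.97% per year

12600 = 3460 · e^(r·26)
e^(26r) = 12600/3460 = 3.64162
r = ln(3.64162) / 26 = 1.29243 / 26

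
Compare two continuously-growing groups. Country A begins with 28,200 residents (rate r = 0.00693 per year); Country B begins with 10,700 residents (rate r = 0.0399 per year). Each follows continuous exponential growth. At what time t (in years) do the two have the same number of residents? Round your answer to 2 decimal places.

28200·e^(0.00693t) = 10700·e^(0.0399t)
28200/10700 = e^((0.0399 − 0.00693)t) → ln(2.63551) = 0.03297·t
t = 0.96908 / 0.03297

t ≈ 29.39 years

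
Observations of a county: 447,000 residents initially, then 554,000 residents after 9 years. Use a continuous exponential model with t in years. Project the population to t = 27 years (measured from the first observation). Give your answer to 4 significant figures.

≈ 851,000 residents

r = ln(554000/447000) / 9 ≈ 0.023845 per year
P(27) = 447000 · e^(0.023845·27) = 447000 · 1.90374 ≈ 850970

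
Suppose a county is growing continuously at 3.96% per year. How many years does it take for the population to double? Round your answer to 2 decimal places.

doubling time = ln(2) / |r| = 0.69315 / 0.0396

doubling time ≈ 17.50 years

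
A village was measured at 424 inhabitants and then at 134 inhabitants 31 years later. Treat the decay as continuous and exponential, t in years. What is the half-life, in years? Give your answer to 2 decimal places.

half-life ≈ 18.65 years

r = ln(134/424) / 31 = ln(0.31604) / 31 ≈ -0.037158 per year
half-life = ln 2 / |r| = 0.69315 / 0.037158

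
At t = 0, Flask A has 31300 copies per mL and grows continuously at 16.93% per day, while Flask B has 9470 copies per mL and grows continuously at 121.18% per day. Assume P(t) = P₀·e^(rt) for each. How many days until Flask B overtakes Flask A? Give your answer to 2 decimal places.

t ≈ 1.15 days

31300·e^(0.1693t) = 9470·e^(1.2118t)
31300/9470 = e^((1.2118 − 0.1693)t) → ln(3.30517) = 1.0425·t
t = 1.19549 / 1.0425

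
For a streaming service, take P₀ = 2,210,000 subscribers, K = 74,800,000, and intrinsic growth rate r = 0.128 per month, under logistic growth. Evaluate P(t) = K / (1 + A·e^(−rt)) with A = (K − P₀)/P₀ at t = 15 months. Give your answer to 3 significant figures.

A = (74800000 − 2210000)/2210000 = 32.84615
P(15) = 74800000 / (1 + 32.84615·e^(−0.128·15)) = 74800000 / (1 + 32.84615·0.146607)
= 74800000 / 5.81547 ≈ 12862234.32

≈ 12,900,000 subscribers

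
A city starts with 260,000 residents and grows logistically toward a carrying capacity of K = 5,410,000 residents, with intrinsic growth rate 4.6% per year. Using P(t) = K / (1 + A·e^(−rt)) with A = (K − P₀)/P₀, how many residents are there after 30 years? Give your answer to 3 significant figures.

A = (5410000 − 260000)/260000 = 19.80769
P(30) = 5410000 / (1 + 19.80769·e^(−0.046·30)) = 5410000 / (1 + 19.80769·0.251579)
= 5410000 / 5.98319 ≈ 904199.85

≈ 904,000 residents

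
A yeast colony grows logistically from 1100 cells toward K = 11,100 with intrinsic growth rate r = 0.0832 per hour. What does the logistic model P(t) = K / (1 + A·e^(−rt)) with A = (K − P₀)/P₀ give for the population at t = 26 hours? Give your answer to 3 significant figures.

A = (11100 − 1100)/1100 = 9.09091
P(26) = 11100 / (1 + 9.09091·e^(−0.0832·26)) = 11100 / (1 + 9.09091·0.114957)
= 11100 / 2.04506 ≈ 5427.71

≈ 5,430 cells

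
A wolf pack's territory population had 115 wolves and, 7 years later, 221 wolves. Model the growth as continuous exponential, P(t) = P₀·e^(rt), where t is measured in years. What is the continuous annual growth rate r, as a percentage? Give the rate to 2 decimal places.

r ≈ 9.33% per year

221 = 115 · e^(r·7)
e^(7r) = 221/115 = 1.92174
r = ln(1.92174) / 7 = 0.65323 / 7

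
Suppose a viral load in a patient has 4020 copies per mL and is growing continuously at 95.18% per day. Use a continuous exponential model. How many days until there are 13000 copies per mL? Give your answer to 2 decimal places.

13000 = 4020 · e^(0.9518·t)
t = ln(13000/4020) / 0.9518 = ln(3.23383) / 0.9518 = 1.17367 / 0.9518

t ≈ 1.23 days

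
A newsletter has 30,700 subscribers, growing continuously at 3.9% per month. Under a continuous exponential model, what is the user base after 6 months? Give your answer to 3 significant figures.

≈ 38,800 subscribers

P(6) = 30700 · e^(0.039·6) = 30700 · e^(0.234)
= 30700 · 1.26364 ≈ 38793.89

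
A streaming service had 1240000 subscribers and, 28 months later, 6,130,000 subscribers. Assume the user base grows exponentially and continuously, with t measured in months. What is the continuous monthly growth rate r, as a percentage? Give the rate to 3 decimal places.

r ≈ 5.707% per month

6130000 = 1240000 · e^(r·28)
e^(28r) = 6130000/1240000 = 4.94355
r = ln(4.94355) / 28 = 1.59808 / 28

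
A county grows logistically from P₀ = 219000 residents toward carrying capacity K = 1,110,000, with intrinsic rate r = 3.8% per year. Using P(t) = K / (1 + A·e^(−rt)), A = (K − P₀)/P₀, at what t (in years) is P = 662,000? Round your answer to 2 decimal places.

A = (1110000 − 219000)/219000 = 4.06849
662000 = 1110000/(1 + 4.06849·e^(−0.038t)) → 1 + 4.06849·e^(−0.038t) = 1.67674
e^(−0.038t) = 0.166336 → t = ln(6.01193)/0.038 = 1.79375/0.038

t ≈ 47.20 years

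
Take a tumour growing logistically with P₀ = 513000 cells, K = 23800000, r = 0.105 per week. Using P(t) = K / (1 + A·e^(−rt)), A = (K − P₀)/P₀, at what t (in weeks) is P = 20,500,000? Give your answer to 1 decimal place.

A = (23800000 − 513000)/513000 = 45.39376
20500000 = 23800000/(1 + 45.39376·e^(−0.105t)) → 1 + 45.39376·e^(−0.105t) = 1.16098
e^(−0.105t) = 0.003546 → t = ln(281.99155)/0.105 = 5.64188/0.105

t ≈ 53.7 weeks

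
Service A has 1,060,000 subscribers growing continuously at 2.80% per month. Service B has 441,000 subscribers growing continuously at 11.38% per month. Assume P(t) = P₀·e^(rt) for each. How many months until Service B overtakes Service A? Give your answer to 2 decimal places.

t ≈ 10.22 months

1060000·e^(0.028t) = 441000·e^(0.1138t)
1060000/441000 = e^((0.1138 − 0.028)t) → ln(2.40363) = 0.0858·t
t = 0.87698 / 0.0858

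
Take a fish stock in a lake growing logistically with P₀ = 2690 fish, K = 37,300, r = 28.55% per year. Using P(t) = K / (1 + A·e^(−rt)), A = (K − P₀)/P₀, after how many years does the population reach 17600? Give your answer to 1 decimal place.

t ≈ 8.6 years

A = (37300 − 2690)/2690 = 12.86617
17600 = 37300/(1 + 12.86617·e^(−0.2855t)) → 1 + 12.86617·e^(−0.2855t) = 2.11932
e^(−0.2855t) = 0.086997 → t = ln(11.49465)/0.2855 = 2.44188/0.2855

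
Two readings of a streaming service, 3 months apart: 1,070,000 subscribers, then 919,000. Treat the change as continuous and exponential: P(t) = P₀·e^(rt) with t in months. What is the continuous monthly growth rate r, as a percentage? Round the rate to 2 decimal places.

919000 = 1070000 · e^(r·3)
e^(3r) = 919000/1070000 = 0.85888
r = ln(0.85888) / 3 = -0.15213 / 3

r ≈ -5.07% per month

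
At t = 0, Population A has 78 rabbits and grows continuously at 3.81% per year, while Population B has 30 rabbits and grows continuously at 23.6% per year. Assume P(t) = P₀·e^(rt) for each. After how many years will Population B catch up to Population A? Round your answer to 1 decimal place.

78·e^(0.0381t) = 30·e^(0.236t)
78/30 = e^((0.236 − 0.0381)t) → ln(2.6) = 0.1979·t
t = 0.95551 / 0.1979

t ≈ 4.8 years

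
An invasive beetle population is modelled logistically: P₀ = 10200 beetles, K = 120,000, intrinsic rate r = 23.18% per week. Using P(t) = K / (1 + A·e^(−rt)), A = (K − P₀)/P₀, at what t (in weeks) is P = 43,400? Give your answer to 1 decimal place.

t ≈ 7.8 weeks

A = (120000 − 10200)/10200 = 10.76471
43400 = 120000/(1 + 10.76471·e^(−0.2318t)) → 1 + 10.76471·e^(−0.2318t) = 2.76498
e^(−0.2318t) = 0.16396 → t = ln(6.09906)/0.2318 = 1.80814/0.2318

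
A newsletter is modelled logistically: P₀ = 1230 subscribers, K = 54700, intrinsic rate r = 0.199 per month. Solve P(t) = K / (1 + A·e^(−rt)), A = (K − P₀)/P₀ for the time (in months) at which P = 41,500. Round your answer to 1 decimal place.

t ≈ 24.7 months

A = (54700 − 1230)/1230 = 43.47154
41500 = 54700/(1 + 43.47154·e^(−0.199t)) → 1 + 43.47154·e^(−0.199t) = 1.31807
e^(−0.199t) = 0.007317 → t = ln(136.6719)/0.199 = 4.91758/0.199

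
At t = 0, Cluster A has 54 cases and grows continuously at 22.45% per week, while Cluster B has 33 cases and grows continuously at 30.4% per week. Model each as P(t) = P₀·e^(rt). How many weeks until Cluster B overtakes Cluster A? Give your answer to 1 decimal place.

54·e^(0.2245t) = 33·e^(0.304t)
54/33 = e^((0.304 − 0.2245)t) → ln(1.63636) = 0.0795·t
t = 0.49248 / 0.0795

t ≈ 6.2 weeks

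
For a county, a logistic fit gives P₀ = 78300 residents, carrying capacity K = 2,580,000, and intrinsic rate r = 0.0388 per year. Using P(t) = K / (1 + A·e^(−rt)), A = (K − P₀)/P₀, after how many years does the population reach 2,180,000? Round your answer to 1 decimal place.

A = (2580000 − 78300)/78300 = 31.95019
2180000 = 2580000/(1 + 31.95019·e^(−0.0388t)) → 1 + 31.95019·e^(−0.0388t) = 1.18349
e^(−0.0388t) = 0.005743 → t = ln(174.12854)/0.0388 = 5.15979/0.0388

t ≈ 133.0 years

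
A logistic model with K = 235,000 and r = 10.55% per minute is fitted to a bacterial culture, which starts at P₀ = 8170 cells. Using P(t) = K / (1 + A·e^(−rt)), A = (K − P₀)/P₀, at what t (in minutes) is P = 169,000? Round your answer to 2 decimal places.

A = (235000 − 8170)/8170 = 27.76377
169000 = 235000/(1 + 27.76377·e^(−0.1055t)) → 1 + 27.76377·e^(−0.1055t) = 1.39053
e^(−0.1055t) = 0.014066 → t = ln(71.09208)/0.1055 = 4.26398/0.1055

t ≈ 40.42 minutes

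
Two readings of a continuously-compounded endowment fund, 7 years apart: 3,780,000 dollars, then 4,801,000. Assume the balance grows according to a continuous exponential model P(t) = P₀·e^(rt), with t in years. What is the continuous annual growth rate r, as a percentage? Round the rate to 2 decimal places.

r ≈ 3.42% per year

4801000 = 3780000 · e^(r·7)
e^(7r) = 4801000/3780000 = 1.27011
r = ln(1.27011) / 7 = 0.2391 / 7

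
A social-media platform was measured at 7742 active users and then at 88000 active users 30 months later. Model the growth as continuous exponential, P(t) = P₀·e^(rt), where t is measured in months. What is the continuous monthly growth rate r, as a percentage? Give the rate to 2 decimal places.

88000 = 7742 · e^(r·30)
e^(30r) = 88000/7742 = 11.36657
r = ln(11.36657) / 30 = 2.43068 / 30

r ≈ 8.10% per month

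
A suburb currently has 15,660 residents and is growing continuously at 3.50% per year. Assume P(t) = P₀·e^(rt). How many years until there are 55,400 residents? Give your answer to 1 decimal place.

t ≈ 36.1 years

55400 = 15660 · e^(0.035·t)
t = ln(55400/15660) / 0.035 = ln(3.53768) / 0.035 = 1.26347 / 0.035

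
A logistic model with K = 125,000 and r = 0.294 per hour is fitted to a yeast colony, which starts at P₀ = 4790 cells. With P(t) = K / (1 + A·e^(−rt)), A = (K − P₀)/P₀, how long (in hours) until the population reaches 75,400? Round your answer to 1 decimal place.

t ≈ 12.4 hours

A = (125000 − 4790)/4790 = 25.09603
75400 = 125000/(1 + 25.09603·e^(−0.294t)) → 1 + 25.09603·e^(−0.294t) = 1.65782
e^(−0.294t) = 0.026212 → t = ln(38.15002)/0.294 = 3.64153/0.294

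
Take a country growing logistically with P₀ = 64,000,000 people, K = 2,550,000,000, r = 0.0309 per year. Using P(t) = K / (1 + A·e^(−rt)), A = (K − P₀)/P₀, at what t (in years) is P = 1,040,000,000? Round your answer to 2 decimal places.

A = (2550000000 − 64000000)/64000000 = 38.84375
1040000000 = 2550000000/(1 + 38.84375·e^(−0.0309t)) → 1 + 38.84375·e^(−0.0309t) = 2.45192
e^(−0.0309t) = 0.037379 → t = ln(26.75331)/0.0309 = 3.28666/0.0309

t ≈ 106.36 years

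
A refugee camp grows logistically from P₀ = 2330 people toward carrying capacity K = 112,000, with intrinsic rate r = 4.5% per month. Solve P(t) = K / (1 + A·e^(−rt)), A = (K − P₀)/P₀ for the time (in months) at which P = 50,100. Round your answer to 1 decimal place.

A = (112000 − 2330)/2330 = 47.06867
50100 = 112000/(1 + 47.06867·e^(−0.045t)) → 1 + 47.06867·e^(−0.045t) = 2.23553
e^(−0.045t) = 0.026249 → t = ln(38.09597)/0.045 = 3.64011/0.045

t ≈ 80.9 months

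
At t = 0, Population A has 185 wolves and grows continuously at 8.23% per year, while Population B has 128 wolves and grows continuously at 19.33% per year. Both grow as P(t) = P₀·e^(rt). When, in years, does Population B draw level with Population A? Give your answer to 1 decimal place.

185·e^(0.0823t) = 128·e^(0.1933t)
185/128 = e^((0.1933 − 0.0823)t) → ln(1.44531) = 0.111·t
t = 0.36833 / 0.111

t ≈ 3.3 years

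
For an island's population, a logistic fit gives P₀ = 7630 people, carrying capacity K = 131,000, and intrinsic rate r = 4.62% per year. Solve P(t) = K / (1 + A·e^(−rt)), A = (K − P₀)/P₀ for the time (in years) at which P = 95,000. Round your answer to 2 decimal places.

t ≈ 81.24 years

A = (131000 − 7630)/7630 = 16.16907
95000 = 131000/(1 + 16.16907·e^(−0.0462t)) → 1 + 16.16907·e^(−0.0462t) = 1.37895
e^(−0.0462t) = 0.023437 → t = ln(42.66838)/0.0462 = 3.75346/0.0462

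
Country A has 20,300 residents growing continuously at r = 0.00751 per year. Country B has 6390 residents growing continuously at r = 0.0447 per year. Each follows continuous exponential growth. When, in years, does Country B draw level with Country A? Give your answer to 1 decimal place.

t ≈ 31.1 years

20300·e^(0.00751t) = 6390·e^(0.0447t)
20300/6390 = e^((0.0447 − 0.00751)t) → ln(3.17684) = 0.03719·t
t = 1.15589 / 0.03719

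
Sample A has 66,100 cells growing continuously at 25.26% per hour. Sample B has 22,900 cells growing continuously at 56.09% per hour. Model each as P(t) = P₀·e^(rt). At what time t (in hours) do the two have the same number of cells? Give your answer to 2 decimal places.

t ≈ 3.44 hours

66100·e^(0.2526t) = 22900·e^(0.5609t)
66100/22900 = e^((0.5609 − 0.2526)t) → ln(2.88646) = 0.3083·t
t = 1.06003 / 0.3083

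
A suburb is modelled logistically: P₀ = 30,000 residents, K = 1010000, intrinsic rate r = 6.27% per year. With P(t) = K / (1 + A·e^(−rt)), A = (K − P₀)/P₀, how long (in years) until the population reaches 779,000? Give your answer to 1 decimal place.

t ≈ 75.0 years

A = (1010000 − 30000)/30000 = 32.66667
779000 = 1010000/(1 + 32.66667·e^(−0.0627t)) → 1 + 32.66667·e^(−0.0627t) = 1.29653
e^(−0.0627t) = 0.009078 → t = ln(110.16162)/0.0627 = 4.70195/0.0627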